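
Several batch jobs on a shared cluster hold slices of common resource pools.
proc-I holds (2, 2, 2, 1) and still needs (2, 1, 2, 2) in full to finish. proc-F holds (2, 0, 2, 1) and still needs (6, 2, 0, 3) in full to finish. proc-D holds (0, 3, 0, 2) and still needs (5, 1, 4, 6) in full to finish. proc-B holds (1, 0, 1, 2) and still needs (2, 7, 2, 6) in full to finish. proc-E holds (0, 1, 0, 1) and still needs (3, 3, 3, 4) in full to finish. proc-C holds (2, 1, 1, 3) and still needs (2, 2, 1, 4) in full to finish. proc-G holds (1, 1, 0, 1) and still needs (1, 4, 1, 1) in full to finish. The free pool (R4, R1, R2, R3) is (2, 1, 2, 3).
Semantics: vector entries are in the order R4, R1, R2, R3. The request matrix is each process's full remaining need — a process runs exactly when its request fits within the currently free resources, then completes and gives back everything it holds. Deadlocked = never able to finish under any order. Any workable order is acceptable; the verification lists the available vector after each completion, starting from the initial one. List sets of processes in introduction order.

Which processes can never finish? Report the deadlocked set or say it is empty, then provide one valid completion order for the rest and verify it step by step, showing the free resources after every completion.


No process is deadlocked.
Key observation: no deadlock: proc-I fits now, and the freed resources carry the rest through.
One completion order for the rest: proc-I, proc-C, proc-D, proc-F, proc-B, proc-G, proc-E. Verifying each step:
  pool = (2, 1, 2, 3)
  proc-I needs (2, 1, 2, 2) <= (2, 1, 2, 3) -> finishes; pool += (2, 2, 2, 1) = (4, 3, 4, 4)
  proc-C needs (2, 2, 1, 4) <= (4, 3, 4, 4) -> finishes; pool += (2, 1, 1, 3) = (6, 4, 5, 7)
  proc-D needs (5, 1, 4, 6) <= (6, 4, 5, 7) -> finishes; pool += (0, 3, 0, 2) = (6, 7, 5, 9)
  proc-F needs (6, 2, 0, 3) <= (6, 7, 5, 9) -> finishes; pool += (2, 0, 2, 1) = (8, 7, 7, 10)
  proc-B needs (2, 7, 2, 6) <= (8, 7, 7, 10) -> finishes; pool += (1, 0, 1, 2) = (9, 7, 8, 12)
  proc-G needs (1, 4, 1, 1) <= (9, 7, 8, 12) -> finishes; pool += (1, 1, 0, 1) = (10, 8, 8, 13)
  proc-E needs (3, 3, 3, 4) <= (10, 8, 8, 13) -> finishes; pool += (0, 1, 0, 1) = (10, 9, 8, 14)


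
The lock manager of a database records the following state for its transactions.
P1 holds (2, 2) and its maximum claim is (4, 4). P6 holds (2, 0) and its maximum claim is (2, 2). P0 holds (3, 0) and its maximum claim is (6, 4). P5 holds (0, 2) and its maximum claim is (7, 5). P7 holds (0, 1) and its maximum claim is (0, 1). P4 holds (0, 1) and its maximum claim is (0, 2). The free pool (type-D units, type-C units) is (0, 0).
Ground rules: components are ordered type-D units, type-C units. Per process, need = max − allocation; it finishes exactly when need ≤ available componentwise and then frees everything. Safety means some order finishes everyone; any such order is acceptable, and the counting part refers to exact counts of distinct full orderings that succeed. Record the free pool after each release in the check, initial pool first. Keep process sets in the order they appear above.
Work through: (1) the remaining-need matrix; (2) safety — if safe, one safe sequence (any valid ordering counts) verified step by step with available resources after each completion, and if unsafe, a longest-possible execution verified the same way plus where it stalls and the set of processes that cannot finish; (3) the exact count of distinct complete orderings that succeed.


(1) Outstanding need per process (order type-D units, type-C units):
  P1: (2, 2)
  P6: (0, 2)
  P0: (3, 4)
  P5: (7, 3)
  P7: (0, 0)
  P4: (0, 1)
(2) SAFE — a valid safe sequence is P7, P4, P6, P1, P0, P5.
Key observation: the first exact fit in this order is P4 — it needs (0, 1) with (0, 1) free, meeting a requested resource to the last unit.
Verifying each step:
  pool = (0, 0)
  P7: need (0, 0) fits (0, 0); releases (0, 1), pool now (0, 1)
  P4: need (0, 1) fits (0, 1); releases (0, 1), pool now (0, 2)
  P6: need (0, 2) fits (0, 2); releases (2, 0), pool now (2, 2)
  P1: need (2, 2) fits (2, 2); releases (2, 2), pool now (4, 4)
  P0: need (3, 4) fits (4, 4); releases (3, 0), pool now (7, 4)
  P5: need (7, 3) fits (7, 4); releases (0, 2), pool now (7, 6)
(3) Precisely 1 of the possible complete orderings is a safe sequence.


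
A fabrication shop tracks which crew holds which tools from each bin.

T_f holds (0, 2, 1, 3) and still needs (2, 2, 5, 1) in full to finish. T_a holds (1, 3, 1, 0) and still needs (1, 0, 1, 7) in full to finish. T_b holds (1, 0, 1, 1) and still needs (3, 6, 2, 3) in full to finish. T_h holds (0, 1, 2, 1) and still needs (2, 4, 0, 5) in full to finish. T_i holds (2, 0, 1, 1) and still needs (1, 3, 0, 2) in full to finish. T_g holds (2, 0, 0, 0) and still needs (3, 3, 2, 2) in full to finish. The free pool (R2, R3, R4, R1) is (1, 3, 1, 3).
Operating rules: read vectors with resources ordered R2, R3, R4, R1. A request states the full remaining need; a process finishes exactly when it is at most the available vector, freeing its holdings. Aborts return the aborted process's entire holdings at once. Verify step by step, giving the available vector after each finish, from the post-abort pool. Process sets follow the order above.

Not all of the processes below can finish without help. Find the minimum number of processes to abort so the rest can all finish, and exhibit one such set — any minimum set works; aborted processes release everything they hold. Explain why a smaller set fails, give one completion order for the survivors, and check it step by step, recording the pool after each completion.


Minimum abort set: T_f.
Key observation: T_a could never have finished before the abort; with (0, 2, 1, 3) returned by T_f, it fits at step 3.
No smaller set exists: with zero aborts the deadlock remains.
The survivors complete as T_i, T_g, T_a, T_b, T_h. Check, step by step (starting from the post-abort pool):
  pool = (1, 5, 2, 6)
  run T_i (needs (1, 3, 0, 2), free (1, 5, 2, 6)); after release of (2, 0, 1, 1) the pool is (3, 5, 3, 7)
  run T_g (needs (3, 3, 2, 2), free (3, 5, 3, 7)); after release of (2, 0, 0, 0) the pool is (5, 5, 3, 7)
  run T_a (needs (1, 0, 1, 7), free (5, 5, 3, 7)); after release of (1, 3, 1, 0) the pool is (6, 8, 4, 7)
  run T_b (needs (3, 6, 2, 3), free (6, 8, 4, 7)); after release of (1, 0, 1, 1) the pool is (7, 8, 5, 8)
  run T_h (needs (2, 4, 0, 5), free (7, 8, 5, 8)); after release of (0, 1, 2, 1) the pool is (7, 9, 7, 9)


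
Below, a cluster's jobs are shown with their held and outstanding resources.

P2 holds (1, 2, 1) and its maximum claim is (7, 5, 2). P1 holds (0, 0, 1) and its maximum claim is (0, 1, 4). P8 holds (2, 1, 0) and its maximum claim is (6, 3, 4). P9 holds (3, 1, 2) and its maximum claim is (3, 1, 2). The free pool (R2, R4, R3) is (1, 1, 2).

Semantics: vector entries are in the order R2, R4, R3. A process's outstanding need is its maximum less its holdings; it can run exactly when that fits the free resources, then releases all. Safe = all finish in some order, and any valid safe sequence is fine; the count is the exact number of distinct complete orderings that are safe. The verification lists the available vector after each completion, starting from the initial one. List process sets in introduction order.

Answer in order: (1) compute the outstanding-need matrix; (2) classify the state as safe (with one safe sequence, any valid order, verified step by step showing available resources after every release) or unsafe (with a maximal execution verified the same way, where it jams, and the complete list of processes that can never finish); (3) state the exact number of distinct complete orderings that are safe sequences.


(1) Need matrix, components ordered R2, R4, R3:
  P2: (6, 3, 1)
  P1: (0, 1, 3)
  P8: (4, 2, 4)
  P9: (0, 0, 0)
(2) SAFE — a valid safe sequence is P9, P1, P8, P2.
Key observation: the first exact fit in this order is P8 — it needs (4, 2, 4) with (4, 2, 5) free, meeting a requested resource to the last unit.
Verifying each step:
  pool = (1, 1, 2)
  P9: need (0, 0, 0) fits (1, 1, 2); releases (3, 1, 2), pool now (4, 2, 4)
  P1: need (0, 1, 3) fits (4, 2, 4); releases (0, 0, 1), pool now (4, 2, 5)
  P8: need (4, 2, 4) fits (4, 2, 5); releases (2, 1, 0), pool now (6, 3, 5)
  P2: need (6, 3, 1) fits (6, 3, 5); releases (1, 2, 1), pool now (7, 5, 6)
(3) The exact count: 3 of the possible complete orderings are safe sequences.


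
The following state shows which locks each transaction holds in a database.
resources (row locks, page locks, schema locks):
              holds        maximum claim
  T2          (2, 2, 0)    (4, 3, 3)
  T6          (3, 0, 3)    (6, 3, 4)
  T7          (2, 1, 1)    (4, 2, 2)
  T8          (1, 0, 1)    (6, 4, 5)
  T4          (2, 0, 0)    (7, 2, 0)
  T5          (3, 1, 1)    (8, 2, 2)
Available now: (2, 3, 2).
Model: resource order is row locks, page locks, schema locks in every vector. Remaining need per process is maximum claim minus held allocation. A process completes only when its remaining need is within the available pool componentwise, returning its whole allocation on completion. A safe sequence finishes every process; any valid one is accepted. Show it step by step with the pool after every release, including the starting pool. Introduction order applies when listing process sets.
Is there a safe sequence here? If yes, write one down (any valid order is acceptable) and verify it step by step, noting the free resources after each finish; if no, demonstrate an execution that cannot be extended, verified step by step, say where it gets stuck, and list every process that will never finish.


SAFE. One safe sequence: T7, T6, T4, T2, T5, T8.
Key observation: the order's first zero-slack moment is T7 ((2, 1, 1) needed, (2, 3, 2) free — a requested resource with nothing to spare).
Check, step by step:
  pool = (2, 3, 2)
  T7: need (2, 1, 1) fits (2, 3, 2); releases (2, 1, 1), pool now (4, 4, 3)
  T6: need (3, 3, 1) fits (4, 4, 3); releases (3, 0, 3), pool now (7, 4, 6)
  T4: need (5, 2, 0) fits (7, 4, 6); releases (2, 0, 0), pool now (9, 4, 6)
  T2: need (2, 1, 3) fits (9, 4, 6); releases (2, 2, 0), pool now (11, 6, 6)
  T5: need (5, 1, 1) fits (11, 6, 6); releases (3, 1, 1), pool now (14, 7, 7)
  T8: need (5, 4, 4) fits (14, 7, 7); releases (1, 0, 1), pool now (15, 7, 8)


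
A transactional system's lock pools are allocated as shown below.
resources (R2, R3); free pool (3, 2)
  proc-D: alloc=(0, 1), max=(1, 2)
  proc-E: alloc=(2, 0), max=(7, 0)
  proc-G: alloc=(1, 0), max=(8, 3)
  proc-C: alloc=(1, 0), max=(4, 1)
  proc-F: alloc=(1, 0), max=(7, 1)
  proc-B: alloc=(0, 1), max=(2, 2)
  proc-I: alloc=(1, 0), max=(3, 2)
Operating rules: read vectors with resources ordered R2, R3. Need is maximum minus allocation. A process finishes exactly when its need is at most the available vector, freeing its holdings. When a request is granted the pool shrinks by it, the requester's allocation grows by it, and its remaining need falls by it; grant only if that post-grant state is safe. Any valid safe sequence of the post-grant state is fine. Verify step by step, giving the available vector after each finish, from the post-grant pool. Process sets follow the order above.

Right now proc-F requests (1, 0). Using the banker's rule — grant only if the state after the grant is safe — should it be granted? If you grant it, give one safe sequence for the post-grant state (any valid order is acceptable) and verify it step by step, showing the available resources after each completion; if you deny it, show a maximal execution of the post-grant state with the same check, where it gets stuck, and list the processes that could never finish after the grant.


DENY. Granting would leave the state unsafe.
Key observation: R2 is the bottleneck — with proc-I, proc-C, proc-D, proc-B done the pool holds (4, 4), short of every remaining need.
On the post-grant state, proc-I, proc-C, proc-D, proc-B is a maximal run — nothing extends it. Check, step by step:
  pool = (2, 2)
  proc-I: need (2, 2) fits (2, 2); releases (1, 0), pool now (3, 2)
  proc-C: need (3, 1) fits (3, 2); releases (1, 0), pool now (4, 2)
  proc-D: need (1, 1) fits (4, 2); releases (0, 1), pool now (4, 3)
  proc-B: need (2, 1) fits (4, 3); releases (0, 1), pool now (4, 4)
  proc-E still needs (5, 0) but only (4, 4) is free — short on R2
  proc-G still needs (7, 3) but only (4, 4) is free — short on R2
  proc-F still needs (5, 1) but only (4, 4) is free — short on R2
Had the request been granted, proc-E, proc-G and proc-F could never finish.


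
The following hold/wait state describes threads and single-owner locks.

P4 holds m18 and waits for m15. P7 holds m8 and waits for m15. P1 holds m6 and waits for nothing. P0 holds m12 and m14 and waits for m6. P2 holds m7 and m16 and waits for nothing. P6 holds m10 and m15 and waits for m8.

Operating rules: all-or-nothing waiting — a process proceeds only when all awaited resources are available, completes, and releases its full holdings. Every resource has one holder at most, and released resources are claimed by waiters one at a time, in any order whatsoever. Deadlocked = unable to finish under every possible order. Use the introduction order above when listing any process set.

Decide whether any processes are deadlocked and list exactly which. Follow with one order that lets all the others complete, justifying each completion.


Deadlocked set: P4, P7 and P6.
Key observation: the knot is the closed ring of waits P6 -> P7 -> P6; P4 waits into the deadlock from upstream.
One completion order for the rest: P1, P2, P0.
Walking it through:
  P1 waits on nothing -> runs at once and releases m6
  P2 waits on nothing -> runs at once and releases m7 and m16
  P0 waits on m6 — all released -> runs and releases m12 and m14


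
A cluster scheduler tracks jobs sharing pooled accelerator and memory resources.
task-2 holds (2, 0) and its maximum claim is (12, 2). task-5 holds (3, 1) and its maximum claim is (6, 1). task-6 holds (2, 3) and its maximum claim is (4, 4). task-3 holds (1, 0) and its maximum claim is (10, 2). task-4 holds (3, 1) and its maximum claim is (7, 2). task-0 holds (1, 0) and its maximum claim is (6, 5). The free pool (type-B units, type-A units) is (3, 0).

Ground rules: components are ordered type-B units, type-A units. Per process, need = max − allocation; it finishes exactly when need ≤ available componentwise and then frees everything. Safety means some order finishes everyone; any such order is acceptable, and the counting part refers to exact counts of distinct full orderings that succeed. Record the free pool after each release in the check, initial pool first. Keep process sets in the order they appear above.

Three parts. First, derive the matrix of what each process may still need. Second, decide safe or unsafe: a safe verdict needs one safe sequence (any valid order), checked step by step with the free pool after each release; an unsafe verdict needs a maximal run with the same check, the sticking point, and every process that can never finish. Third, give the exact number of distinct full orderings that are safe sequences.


(1) Need matrix, components ordered type-B units, type-A units:
  task-2: (10, 2)
  task-5: (3, 0)
  task-6: (2, 1)
  task-3: (9, 2)
  task-4: (4, 1)
  task-0: (5, 5)
(2) SAFE. One safe sequence: task-5, task-4, task-6, task-0, task-3, task-2.
Key observation: at task-5 the run first touches a limit — (3, 0) against (3, 0), exact on a resource it actually requests.
Check, step by step:
  pool = (3, 0)
  task-5: need (3, 0) fits (3, 0); releases (3, 1), pool now (6, 1)
  task-4: need (4, 1) fits (6, 1); releases (3, 1), pool now (9, 2)
  task-6: need (2, 1) fits (9, 2); releases (2, 3), pool now (11, 5)
  task-0: need (5, 5) fits (11, 5); releases (1, 0), pool now (12, 5)
  task-3: need (9, 2) fits (12, 5); releases (1, 0), pool now (13, 5)
  task-2: need (10, 2) fits (13, 5); releases (2, 0), pool now (15, 5)
(3) The exact count: 15 of the possible complete orderings are safe sequences.


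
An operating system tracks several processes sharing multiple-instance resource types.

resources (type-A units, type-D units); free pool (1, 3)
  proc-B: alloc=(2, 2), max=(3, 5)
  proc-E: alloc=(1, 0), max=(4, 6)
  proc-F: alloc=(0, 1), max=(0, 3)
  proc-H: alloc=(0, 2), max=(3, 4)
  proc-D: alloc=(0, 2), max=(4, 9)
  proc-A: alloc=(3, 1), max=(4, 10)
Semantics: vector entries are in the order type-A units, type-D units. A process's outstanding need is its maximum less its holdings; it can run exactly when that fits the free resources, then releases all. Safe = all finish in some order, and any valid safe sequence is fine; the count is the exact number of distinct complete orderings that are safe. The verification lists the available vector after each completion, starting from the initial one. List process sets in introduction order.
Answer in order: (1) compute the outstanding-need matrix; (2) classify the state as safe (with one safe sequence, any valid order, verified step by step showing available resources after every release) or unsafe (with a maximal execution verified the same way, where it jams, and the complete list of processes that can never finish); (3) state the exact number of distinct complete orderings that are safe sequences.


(1) Need matrix, components ordered type-A units, type-D units:
  proc-B: (1, 3)
  proc-E: (3, 6)
  proc-F: (0, 2)
  proc-H: (3, 2)
  proc-D: (4, 7)
  proc-A: (1, 9)
(2) SAFE, for example via the order proc-B, proc-H, proc-E, proc-D, proc-A, proc-F.
Key observation: proc-B marks the first exact bind of the order: its need (1, 3) fits the free (1, 3) with zero slack on a requested resource.
Check, step by step:
  pool = (1, 3)
  run proc-B (needs (1, 3), free (1, 3)); after release of (2, 2) the pool is (3, 5)
  run proc-H (needs (3, 2), free (3, 5)); after release of (0, 2) the pool is (3, 7)
  run proc-E (needs (3, 6), free (3, 7)); after release of (1, 0) the pool is (4, 7)
  run proc-D (needs (4, 7), free (4, 7)); after release of (0, 2) the pool is (4, 9)
  run proc-A (needs (1, 9), free (4, 9)); after release of (3, 1) the pool is (7, 10)
  run proc-F (needs (0, 2), free (7, 10)); after release of (0, 1) the pool is (7, 11)
(3) Exactly 8 of the possible complete orderings are safe sequences.


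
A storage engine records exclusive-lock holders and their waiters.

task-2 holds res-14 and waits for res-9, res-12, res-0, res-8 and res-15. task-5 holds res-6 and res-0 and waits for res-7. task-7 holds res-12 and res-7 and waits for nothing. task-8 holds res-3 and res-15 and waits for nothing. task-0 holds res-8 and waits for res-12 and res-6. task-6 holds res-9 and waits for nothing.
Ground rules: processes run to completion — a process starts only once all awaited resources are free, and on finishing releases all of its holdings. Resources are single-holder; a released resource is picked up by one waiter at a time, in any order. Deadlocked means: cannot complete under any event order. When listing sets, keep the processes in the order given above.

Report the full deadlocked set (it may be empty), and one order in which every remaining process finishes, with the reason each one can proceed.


No process is deadlocked.
Key observation: every chain of waits terminates; starting from the processes that wait on nothing, all the rest unlock in turn.
The rest can finish in the order task-8, task-7, task-5, task-6, task-0, task-2.
Check, step by step:
  task-8: no waits; runs immediately, freeing res-3 and res-15
  task-7: no waits; runs immediately, freeing res-12 and res-7
  task-5: everything it awaited (res-7) is free; runs, freeing res-6 and res-0
  task-6: no waits; runs immediately, freeing res-9
  task-0: everything it awaited (res-12 and res-6) is free; runs, freeing res-8
  task-2: everything it awaited (res-9, res-12, res-0, res-8 and res-15) is free; runs, freeing res-14


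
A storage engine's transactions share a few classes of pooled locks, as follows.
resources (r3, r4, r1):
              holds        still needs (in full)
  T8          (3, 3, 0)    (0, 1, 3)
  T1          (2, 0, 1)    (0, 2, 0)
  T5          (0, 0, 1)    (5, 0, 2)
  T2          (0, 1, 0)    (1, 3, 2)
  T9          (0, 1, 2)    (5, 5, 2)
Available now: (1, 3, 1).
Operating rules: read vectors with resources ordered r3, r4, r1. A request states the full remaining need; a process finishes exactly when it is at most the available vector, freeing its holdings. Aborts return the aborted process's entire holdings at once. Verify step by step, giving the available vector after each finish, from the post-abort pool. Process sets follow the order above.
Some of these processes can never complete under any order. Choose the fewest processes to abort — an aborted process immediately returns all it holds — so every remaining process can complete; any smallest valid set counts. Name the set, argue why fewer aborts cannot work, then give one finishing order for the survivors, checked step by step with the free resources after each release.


Abort T5.
Key observation: T8 could never have finished before the abort; with (0, 0, 1) returned by T5, it fits at step 2.
No smaller set exists: with zero aborts the deadlock remains.
One survivor order: T1, T8, T2, T9. Verifying each step (post-abort pool first):
  pool = (1, 3, 2)
  run T1 (needs (0, 2, 0), free (1, 3, 2)); after release of (2, 0, 1) the pool is (3, 3, 3)
  run T8 (needs (0, 1, 3), free (3, 3, 3)); after release of (3, 3, 0) the pool is (6, 6, 3)
  run T2 (needs (1, 3, 2), free (6, 6, 3)); after release of (0, 1, 0) the pool is (6, 7, 3)
  run T9 (needs (5, 5, 2), free (6, 7, 3)); after release of (0, 1, 2) the pool is (6, 8, 5)


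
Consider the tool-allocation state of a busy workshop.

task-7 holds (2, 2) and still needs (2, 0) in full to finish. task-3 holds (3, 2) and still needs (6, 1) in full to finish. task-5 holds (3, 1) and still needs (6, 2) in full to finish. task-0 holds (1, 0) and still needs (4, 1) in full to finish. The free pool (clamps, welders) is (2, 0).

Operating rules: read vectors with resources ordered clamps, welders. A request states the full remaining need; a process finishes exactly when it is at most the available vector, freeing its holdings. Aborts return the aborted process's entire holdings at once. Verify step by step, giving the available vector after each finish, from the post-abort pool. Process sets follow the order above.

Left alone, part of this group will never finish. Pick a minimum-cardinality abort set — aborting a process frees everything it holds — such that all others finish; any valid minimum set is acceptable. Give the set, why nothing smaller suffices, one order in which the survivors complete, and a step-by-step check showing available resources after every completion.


The answer: abort task-3.
Key observation: before aborting task-3, task-5 was permanently blocked — no order could ever run it; afterwards it completes at step 3.
Why nothing smaller works: aborting no one leaves the state deadlocked as given.
One survivor order: task-7, task-0, task-5. Walking it through (post-abort pool first):
  pool = (5, 2)
  task-7 needs (2, 0) <= (5, 2) -> finishes; pool += (2, 2) = (7, 4)
  task-0 needs (4, 1) <= (7, 4) -> finishes; pool += (1, 0) = (8, 4)
  task-5 needs (6, 2) <= (8, 4) -> finishes; pool += (3, 1) = (11, 5)


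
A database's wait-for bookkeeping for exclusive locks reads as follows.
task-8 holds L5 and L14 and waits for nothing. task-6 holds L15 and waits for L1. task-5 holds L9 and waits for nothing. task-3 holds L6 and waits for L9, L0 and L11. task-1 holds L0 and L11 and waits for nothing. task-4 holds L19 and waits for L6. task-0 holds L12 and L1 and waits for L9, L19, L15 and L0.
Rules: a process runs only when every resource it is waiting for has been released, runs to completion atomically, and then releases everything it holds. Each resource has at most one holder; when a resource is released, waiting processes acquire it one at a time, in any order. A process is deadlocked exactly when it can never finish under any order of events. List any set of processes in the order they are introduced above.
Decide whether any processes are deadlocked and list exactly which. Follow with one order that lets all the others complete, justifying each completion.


Deadlocked: task-6 and task-0.
Key observation: the cycle task-6 -> task-0 -> task-6 can never break — each member waits on the next; no other process is dragged down with it.
A valid finishing order for the others: task-1, task-8, task-5, task-3, task-4.
Step-by-step check:
  task-1 waits on nothing -> runs at once and releases L0 and L11
  task-8 waits on nothing -> runs at once and releases L5 and L14
  task-5 waits on nothing -> runs at once and releases L9
  run task-3 (all its waits — L9, L0 and L11 — are resolved); releases L6
  run task-4 (all its waits — L6 — are resolved); releases L19


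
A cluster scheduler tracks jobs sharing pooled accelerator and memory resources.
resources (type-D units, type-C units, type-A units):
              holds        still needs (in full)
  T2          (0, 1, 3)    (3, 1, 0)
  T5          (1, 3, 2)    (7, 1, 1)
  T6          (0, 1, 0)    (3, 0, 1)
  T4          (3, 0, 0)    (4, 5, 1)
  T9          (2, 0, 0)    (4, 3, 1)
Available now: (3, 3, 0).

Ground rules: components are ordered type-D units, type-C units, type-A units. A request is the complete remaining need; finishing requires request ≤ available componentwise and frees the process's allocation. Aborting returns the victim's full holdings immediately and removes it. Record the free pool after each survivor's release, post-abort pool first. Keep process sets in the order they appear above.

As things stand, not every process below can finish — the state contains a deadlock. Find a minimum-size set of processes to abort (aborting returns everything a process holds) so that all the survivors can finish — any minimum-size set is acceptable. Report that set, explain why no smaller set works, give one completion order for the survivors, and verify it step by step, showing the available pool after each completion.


Minimum abort set: T9.
Key observation: before aborting T9, T4 was permanently blocked — no order could ever run it; afterwards it completes at step 3.
Why nothing smaller works: aborting no one leaves the state deadlocked as given.
One survivor order: T2, T6, T4, T5. Walking it through (post-abort pool first):
  pool = (5, 3, 0)
  T2 needs (3, 1, 0) <= (5, 3, 0) -> finishes; pool += (0, 1, 3) = (5, 4, 3)
  T6 needs (3, 0, 1) <= (5, 4, 3) -> finishes; pool += (0, 1, 0) = (5, 5, 3)
  T4 needs (4, 5, 1) <= (5, 5, 3) -> finishes; pool += (3, 0, 0) = (8, 5, 3)
  T5 needs (7, 1, 1) <= (8, 5, 3) -> finishes; pool += (1, 3, 2) = (9, 8, 5)


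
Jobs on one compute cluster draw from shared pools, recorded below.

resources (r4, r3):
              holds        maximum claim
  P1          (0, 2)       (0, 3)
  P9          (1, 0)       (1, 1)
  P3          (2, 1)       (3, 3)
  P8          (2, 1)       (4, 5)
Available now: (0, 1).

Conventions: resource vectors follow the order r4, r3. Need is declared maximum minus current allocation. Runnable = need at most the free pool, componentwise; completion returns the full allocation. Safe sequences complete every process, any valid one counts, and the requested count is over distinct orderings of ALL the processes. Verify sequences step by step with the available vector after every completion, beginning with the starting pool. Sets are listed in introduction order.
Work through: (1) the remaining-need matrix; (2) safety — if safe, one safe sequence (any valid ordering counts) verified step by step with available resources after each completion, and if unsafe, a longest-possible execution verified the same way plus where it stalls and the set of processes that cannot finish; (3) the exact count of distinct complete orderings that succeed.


(1) Outstanding need per process (order r4, r3):
  P1: (0, 1)
  P9: (0, 1)
  P3: (1, 2)
  P8: (2, 4)
(2) SAFE, for example via the order P9, P1, P3, P8.
Key observation: P9 marks the first exact bind of the order: its need (0, 1) fits the free (0, 1) with zero slack on a requested resource.
Walking it through:
  pool = (0, 1)
  P9: need (0, 1) fits (0, 1); releases (1, 0), pool now (1, 1)
  P1: need (0, 1) fits (1, 1); releases (0, 2), pool now (1, 3)
  P3: need (1, 2) fits (1, 3); releases (2, 1), pool now (3, 4)
  P8: need (2, 4) fits (3, 4); releases (2, 1), pool now (5, 5)
(3) Exactly 2 of the possible complete orderings are safe sequences.


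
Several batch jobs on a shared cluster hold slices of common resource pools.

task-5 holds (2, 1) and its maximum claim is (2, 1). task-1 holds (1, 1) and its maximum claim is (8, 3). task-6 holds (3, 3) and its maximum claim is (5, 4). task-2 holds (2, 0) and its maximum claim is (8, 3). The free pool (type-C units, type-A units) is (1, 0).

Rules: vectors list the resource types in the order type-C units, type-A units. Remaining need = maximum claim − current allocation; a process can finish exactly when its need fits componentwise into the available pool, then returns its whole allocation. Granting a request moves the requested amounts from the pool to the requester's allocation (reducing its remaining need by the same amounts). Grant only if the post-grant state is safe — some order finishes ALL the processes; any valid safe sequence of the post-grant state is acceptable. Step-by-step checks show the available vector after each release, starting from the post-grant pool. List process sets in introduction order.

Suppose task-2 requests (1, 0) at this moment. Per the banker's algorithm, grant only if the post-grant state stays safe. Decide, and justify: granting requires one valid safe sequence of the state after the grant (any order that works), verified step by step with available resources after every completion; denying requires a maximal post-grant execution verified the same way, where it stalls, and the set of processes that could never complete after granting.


GRANT. The post-grant state is safe; one safe sequence: task-5, task-6, task-2, task-1.
Key observation: even at the reduced pool (0, 0), task-5 fits immediately, so safety survives the grant.
Step-by-step check of the post-grant state:
  pool = (0, 0)
  task-5 needs (0, 0) <= (0, 0) -> finishes; pool += (2, 1) = (2, 1)
  task-6 needs (2, 1) <= (2, 1) -> finishes; pool += (3, 3) = (5, 4)
  task-2 needs (5, 3) <= (5, 4) -> finishes; pool += (3, 0) = (8, 4)
  task-1 needs (7, 2) <= (8, 4) -> finishes; pool += (1, 1) = (9, 5)


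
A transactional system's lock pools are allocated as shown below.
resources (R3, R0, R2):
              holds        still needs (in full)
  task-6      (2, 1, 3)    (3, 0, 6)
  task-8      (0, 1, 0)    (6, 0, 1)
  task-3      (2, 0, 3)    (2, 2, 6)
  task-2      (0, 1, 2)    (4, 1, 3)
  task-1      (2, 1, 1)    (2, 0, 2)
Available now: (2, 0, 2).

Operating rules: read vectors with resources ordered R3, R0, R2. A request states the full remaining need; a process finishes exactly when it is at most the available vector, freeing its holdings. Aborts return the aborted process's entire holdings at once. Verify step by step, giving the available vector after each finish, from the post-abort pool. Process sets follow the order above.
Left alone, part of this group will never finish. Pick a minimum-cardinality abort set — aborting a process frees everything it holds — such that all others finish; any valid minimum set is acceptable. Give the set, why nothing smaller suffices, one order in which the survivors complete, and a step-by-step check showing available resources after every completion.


Minimum abort set: task-6.
Key observation: task-8 could never have finished before the abort; with (2, 1, 3) returned by task-6, it fits at step 3.
Minimality: the empty abort set fails — the state is deadlocked as it stands.
One survivor order: task-2, task-1, task-8, task-3. Walking it through (post-abort pool first):
  pool = (4, 1, 5)
  task-2 needs (4, 1, 3) <= (4, 1, 5) -> finishes; pool += (0, 1, 2) = (4, 2, 7)
  task-1 needs (2, 0, 2) <= (4, 2, 7) -> finishes; pool += (2, 1, 1) = (6, 3, 8)
  task-8 needs (6, 0, 1) <= (6, 3, 8) -> finishes; pool += (0, 1, 0) = (6, 4, 8)
  task-3 needs (2, 2, 6) <= (6, 4, 8) -> finishes; pool += (2, 0, 3) = (8, 4, 11)


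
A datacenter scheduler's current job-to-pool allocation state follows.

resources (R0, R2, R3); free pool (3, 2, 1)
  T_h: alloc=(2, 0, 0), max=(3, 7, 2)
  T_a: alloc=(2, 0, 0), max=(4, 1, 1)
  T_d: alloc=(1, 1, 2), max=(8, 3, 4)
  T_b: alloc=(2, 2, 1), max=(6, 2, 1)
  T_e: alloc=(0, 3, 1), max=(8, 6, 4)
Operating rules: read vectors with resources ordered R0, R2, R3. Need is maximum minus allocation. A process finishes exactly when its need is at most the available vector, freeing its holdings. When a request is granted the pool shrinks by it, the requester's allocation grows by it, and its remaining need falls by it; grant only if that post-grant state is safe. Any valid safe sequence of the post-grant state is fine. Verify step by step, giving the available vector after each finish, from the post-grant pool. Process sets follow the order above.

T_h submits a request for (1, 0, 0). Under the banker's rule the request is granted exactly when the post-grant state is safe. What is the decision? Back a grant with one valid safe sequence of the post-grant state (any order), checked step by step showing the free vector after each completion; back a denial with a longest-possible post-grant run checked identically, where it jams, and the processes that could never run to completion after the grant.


DENY: after the grant no complete ordering would exist.
Key observation: after T_a, T_b the pool peaks at (6, 4, 2), and each blocked process is short somewhere: T_h on R2; T_d on R0; T_e on R0, R3.
Pretend the grant happened; the run T_a, T_b goes as far as possible. Verifying each step:
  pool = (2, 2, 1)
  T_a needs (2, 1, 1) <= (2, 2, 1) -> finishes; pool += (2, 0, 0) = (4, 2, 1)
  T_b needs (4, 0, 0) <= (4, 2, 1) -> finishes; pool += (2, 2, 1) = (6, 4, 2)
  blocked: T_h wants (0, 7, 2), pool (6, 4, 2) — not enough R2
  blocked: T_d wants (7, 2, 2), pool (6, 4, 2) — not enough R0
  blocked: T_e wants (8, 3, 3), pool (6, 4, 2) — not enough R0 and R3
Processes that could never finish after the grant: T_h, T_d and T_e.


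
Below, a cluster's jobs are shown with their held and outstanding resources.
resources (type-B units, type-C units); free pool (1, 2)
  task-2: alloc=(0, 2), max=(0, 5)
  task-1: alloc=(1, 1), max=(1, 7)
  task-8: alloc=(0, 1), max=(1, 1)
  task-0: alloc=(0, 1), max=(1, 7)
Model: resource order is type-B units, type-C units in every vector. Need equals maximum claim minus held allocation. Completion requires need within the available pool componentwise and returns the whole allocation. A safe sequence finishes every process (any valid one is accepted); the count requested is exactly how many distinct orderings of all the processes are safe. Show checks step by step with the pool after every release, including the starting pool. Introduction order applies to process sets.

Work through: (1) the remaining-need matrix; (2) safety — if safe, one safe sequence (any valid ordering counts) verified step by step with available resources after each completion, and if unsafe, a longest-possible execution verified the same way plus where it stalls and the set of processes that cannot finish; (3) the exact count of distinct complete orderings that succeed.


(1) Outstanding need per process (order type-B units, type-C units):
  task-2: (0, 3)
  task-1: (0, 6)
  task-8: (1, 0)
  task-0: (1, 6)
(2) UNSAFE — no complete ordering exists.
Key observation: type-C units is the bottleneck — with task-8, task-2 done the pool holds (1, 5), short of every remaining need.
A maximal execution: task-8, task-2 — then nothing else fits. Check, step by step:
  pool = (1, 2)
  run task-8 (needs (1, 0), free (1, 2)); after release of (0, 1) the pool is (1, 3)
  run task-2 (needs (0, 3), free (1, 3)); after release of (0, 2) the pool is (1, 5)
  task-1 cannot run: need (0, 6) vs free (1, 5) (insufficient type-C units)
  task-0 cannot run: need (1, 6) vs free (1, 5) (insufficient type-C units)
Permanently blocked: task-1 and task-0.
(3) The exact count: 0 of the possible complete orderings are safe sequences.


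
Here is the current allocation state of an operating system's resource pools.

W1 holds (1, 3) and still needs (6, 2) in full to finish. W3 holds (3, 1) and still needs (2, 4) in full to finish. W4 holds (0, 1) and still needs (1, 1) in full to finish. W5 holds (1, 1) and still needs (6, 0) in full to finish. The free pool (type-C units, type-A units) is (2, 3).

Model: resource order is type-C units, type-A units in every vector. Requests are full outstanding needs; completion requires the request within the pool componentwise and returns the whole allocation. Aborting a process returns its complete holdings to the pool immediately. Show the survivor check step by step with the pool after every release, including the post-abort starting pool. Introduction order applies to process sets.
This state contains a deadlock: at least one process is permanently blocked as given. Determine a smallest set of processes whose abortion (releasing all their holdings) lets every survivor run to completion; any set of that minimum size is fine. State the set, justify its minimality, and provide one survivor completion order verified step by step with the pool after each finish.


The answer: abort W5.
Key observation: the deadlocked W1 becomes finishable only because W5 released (1, 1); it completes at step 3 below.
Why nothing smaller works: aborting no one leaves the state deadlocked as given.
The survivors complete as W4, W3, W1. Check, step by step (starting from the post-abort pool):
  pool = (3, 4)
  W4: need (1, 1) fits (3, 4); releases (0, 1), pool now (3, 5)
  W3: need (2, 4) fits (3, 5); releases (3, 1), pool now (6, 6)
  W1: need (6, 2) fits (6, 6); releases (1, 3), pool now (7, 9)


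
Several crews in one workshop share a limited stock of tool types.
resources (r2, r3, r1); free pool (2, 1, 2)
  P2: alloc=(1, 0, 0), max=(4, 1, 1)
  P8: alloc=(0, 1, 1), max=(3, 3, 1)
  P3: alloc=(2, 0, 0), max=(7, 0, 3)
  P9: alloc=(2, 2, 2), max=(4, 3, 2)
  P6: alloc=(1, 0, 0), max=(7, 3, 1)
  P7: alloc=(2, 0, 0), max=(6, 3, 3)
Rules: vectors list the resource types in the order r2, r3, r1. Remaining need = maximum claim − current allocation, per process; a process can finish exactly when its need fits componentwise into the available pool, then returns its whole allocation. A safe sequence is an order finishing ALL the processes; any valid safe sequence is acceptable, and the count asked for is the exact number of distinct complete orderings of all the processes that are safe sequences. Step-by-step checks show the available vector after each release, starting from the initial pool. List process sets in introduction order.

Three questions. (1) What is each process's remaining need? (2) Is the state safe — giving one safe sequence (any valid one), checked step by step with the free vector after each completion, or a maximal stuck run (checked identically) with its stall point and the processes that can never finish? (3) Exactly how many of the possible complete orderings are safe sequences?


(1) Remaining need (order r2, r3, r1):
  P2: (3, 1, 1)
  P8: (3, 2, 0)
  P3: (5, 0, 3)
  P9: (2, 1, 0)
  P6: (6, 3, 1)
  P7: (4, 3, 3)
(2) SAFE — a valid safe sequence is P9, P7, P6, P2, P8, P3.
Key observation: the first exact fit in this order is P9 — it needs (2, 1, 0) with (2, 1, 2) free, meeting a requested resource to the last unit.
Check, step by step:
  pool = (2, 1, 2)
  P9 needs (2, 1, 0) <= (2, 1, 2) -> finishes; pool += (2, 2, 2) = (4, 3, 4)
  P7 needs (4, 3, 3) <= (4, 3, 4) -> finishes; pool += (2, 0, 0) = (6, 3, 4)
  P6 needs (6, 3, 1) <= (6, 3, 4) -> finishes; pool += (1, 0, 0) = (7, 3, 4)
  P2 needs (3, 1, 1) <= (7, 3, 4) -> finishes; pool += (1, 0, 0) = (8, 3, 4)
  P8 needs (3, 2, 0) <= (8, 3, 4) -> finishes; pool += (0, 1, 1) = (8, 4, 5)
  P3 needs (5, 0, 3) <= (8, 4, 5) -> finishes; pool += (2, 0, 0) = (10, 4, 5)
(3) Exactly 50 of the possible complete orderings are safe sequences.
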